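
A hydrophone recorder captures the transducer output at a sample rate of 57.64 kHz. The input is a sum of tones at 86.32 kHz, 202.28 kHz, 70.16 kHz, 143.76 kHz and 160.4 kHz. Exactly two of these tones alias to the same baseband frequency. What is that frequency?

12.52 kHz

fs/2 = 28.82 kHz.
86.32 kHz mod fs = 28.68 kHz.
28.68 kHz ≤ fs/2 = 28.82 kHz, appears at 28.68 kHz.
202.28 kHz mod fs = 29.36 kHz.
29.36 kHz > fs/2 = 28.82 kHz, folds to fs − 29.36 kHz = 28.28 kHz.
70.16 kHz mod fs = 12.52 kHz.
12.52 kHz ≤ fs/2 = 28.82 kHz, appears at 12.52 kHz.
143.76 kHz mod fs = 28.48 kHz.
28.48 kHz ≤ fs/2 = 28.82 kHz, appears at 28.48 kHz.
160.4 kHz mod fs = 45.12 kHz.
45.12 kHz > fs/2 = 28.82 kHz, folds to fs − 45.12 kHz = 12.52 kHz.
70.16 kHz and 160.4 kHz both map to 12.52 kHz.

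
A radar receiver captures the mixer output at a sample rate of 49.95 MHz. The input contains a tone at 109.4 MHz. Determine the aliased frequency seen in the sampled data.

9.5 MHz

109.4 MHz mod fs = 9.5 MHz.
9.5 MHz ≤ fs/2 = 24.975 MHz, appears at 9.5 MHz.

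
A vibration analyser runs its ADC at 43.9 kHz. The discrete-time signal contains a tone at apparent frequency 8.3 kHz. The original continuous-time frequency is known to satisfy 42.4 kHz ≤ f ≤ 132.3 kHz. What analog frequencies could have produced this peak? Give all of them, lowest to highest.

52.2 kHz, 79.5 kHz, 96.1 kHz, 123.4 kHz

Frequencies that alias to 8.3 kHz are k·fs ± 8.3 kHz for integer k ≥ 0.
k=0: 8.3 kHz.
k=1: 35.6 kHz, 52.2 kHz.
k=2: 79.5 kHz, 96.1 kHz.
k=3: 123.4 kHz, 140 kHz.
k=4: 167.3 kHz, 183.9 kHz.
Within [42.4 kHz, 132.3 kHz]: 52.2 kHz, 79.5 kHz, 96.1 kHz, 123.4 kHz.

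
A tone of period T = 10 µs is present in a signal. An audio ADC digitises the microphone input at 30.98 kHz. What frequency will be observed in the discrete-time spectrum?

T = 10 µs → f = 1/T = 100 kHz.
100 kHz mod fs = 7.06 kHz.
7.06 kHz ≤ fs/2 = 15.49 kHz, appears at 7.06 kHz.

7.06 kHz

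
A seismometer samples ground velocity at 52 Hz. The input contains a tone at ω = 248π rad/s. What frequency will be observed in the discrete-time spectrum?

20 Hz

ω = 248π rad/s → f = ω/(2π) = 124 Hz.
124 Hz mod fs = 20 Hz.
20 Hz ≤ fs/2 = 26 Hz, appears at 20 Hz.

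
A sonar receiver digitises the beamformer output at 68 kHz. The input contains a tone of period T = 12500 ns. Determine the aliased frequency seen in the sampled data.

T = 12500 ns → f = 1/T = 80 kHz.
80 kHz mod fs = 12 kHz.
12 kHz ≤ fs/2 = 34 kHz, appears at 12 kHz.

12 kHz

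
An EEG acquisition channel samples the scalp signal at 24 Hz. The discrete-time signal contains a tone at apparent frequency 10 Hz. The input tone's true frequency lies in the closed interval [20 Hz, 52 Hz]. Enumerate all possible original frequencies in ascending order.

Frequencies that alias to 10 Hz are k·fs ± 10 Hz for integer k ≥ 0.
k=0: 10 Hz.
k=1: 14 Hz, 34 Hz.
k=2: 38 Hz, 58 Hz.
k=3: 62 Hz, 82 Hz.
Within [20 Hz, 52 Hz]: 34 Hz, 38 Hz.

34 Hz, 38 Hz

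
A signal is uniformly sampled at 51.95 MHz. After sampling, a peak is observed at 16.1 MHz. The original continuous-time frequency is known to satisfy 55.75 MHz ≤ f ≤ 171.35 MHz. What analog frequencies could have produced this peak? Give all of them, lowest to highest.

68.05 MHz, 87.8 MHz, 120 MHz, 139.75 MHz

Frequencies that alias to 16.1 MHz are k·fs ± 16.1 MHz for integer k ≥ 0.
k=0: 16.1 MHz.
k=1: 35.85 MHz, 68.05 MHz.
k=2: 87.8 MHz, 120 MHz.
k=3: 139.75 MHz, 171.95 MHz.
k=4: 191.7 MHz, 223.9 MHz.
Within [55.75 MHz, 171.35 MHz]: 68.05 MHz, 87.8 MHz, 120 MHz, 139.75 MHz.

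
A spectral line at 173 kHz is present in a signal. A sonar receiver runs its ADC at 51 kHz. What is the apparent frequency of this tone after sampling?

173 kHz mod fs = 20 kHz.
20 kHz ≤ fs/2 = 25.5 kHz, appears at 20 kHz.

20 kHz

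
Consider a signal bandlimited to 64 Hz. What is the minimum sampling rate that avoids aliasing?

128 Hz

Nyquist rate = 2 × 64 Hz = 128 Hz.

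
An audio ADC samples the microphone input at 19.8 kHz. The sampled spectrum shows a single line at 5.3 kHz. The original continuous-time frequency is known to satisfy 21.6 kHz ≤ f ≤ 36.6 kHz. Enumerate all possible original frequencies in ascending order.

Frequencies that alias to 5.3 kHz are k·fs ± 5.3 kHz for integer k ≥ 0.
k=0: 5.3 kHz.
k=1: 14.5 kHz, 25.1 kHz.
k=2: 34.3 kHz, 44.9 kHz.
k=3: 54.1 kHz, 64.7 kHz.
Within [21.6 kHz, 36.6 kHz]: 25.1 kHz, 34.3 kHz.

25.1 kHz, 34.3 kHz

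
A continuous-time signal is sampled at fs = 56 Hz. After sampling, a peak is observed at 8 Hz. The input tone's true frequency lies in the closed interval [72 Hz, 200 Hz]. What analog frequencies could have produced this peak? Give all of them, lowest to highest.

104 Hz, 120 Hz, 160 Hz, 176 Hz

Frequencies that alias to 8 Hz are k·fs ± 8 Hz for integer k ≥ 0.
k=0: 8 Hz.
k=1: 48 Hz, 64 Hz.
k=2: 104 Hz, 120 Hz.
k=3: 160 Hz, 176 Hz.
k=4: 216 Hz, 232 Hz.
Within [72 Hz, 200 Hz]: 104 Hz, 120 Hz, 160 Hz, 176 Hz.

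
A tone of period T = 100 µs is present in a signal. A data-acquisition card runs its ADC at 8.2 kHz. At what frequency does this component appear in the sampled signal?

1.8 kHz

T = 100 µs → f = 1/T = 10 kHz.
10 kHz mod fs = 1.8 kHz.
1.8 kHz ≤ fs/2 = 4.1 kHz, appears at 1.8 kHz.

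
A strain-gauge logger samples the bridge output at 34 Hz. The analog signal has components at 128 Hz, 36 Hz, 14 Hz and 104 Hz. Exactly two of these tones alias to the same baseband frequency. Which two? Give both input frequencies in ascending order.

36 Hz, 104 Hz

fs/2 = 17 Hz.
128 Hz mod fs = 26 Hz.
26 Hz > fs/2 = 17 Hz, folds to fs − 26 Hz = 8 Hz.
36 Hz mod fs = 2 Hz.
2 Hz ≤ fs/2 = 17 Hz, appears at 2 Hz.
14 Hz ≤ fs/2 = 17 Hz, passes unchanged.
104 Hz mod fs = 2 Hz.
2 Hz ≤ fs/2 = 17 Hz, appears at 2 Hz.
36 Hz and 104 Hz both map to 2 Hz.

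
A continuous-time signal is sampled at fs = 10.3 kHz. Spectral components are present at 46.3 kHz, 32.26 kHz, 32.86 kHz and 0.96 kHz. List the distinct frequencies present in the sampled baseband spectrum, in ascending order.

fs/2 = 5.15 kHz.
46.3 kHz mod fs = 5.1 kHz.
5.1 kHz ≤ fs/2 = 5.15 kHz, appears at 5.1 kHz.
32.26 kHz mod fs = 1.36 kHz.
1.36 kHz ≤ fs/2 = 5.15 kHz, appears at 1.36 kHz.
32.86 kHz mod fs = 1.96 kHz.
1.96 kHz ≤ fs/2 = 5.15 kHz, appears at 1.96 kHz.
0.96 kHz ≤ fs/2 = 5.15 kHz, passes unchanged.
Distinct values: {0.96 kHz, 1.36 kHz, 1.96 kHz, 5.1 kHz}.

0.96 kHz, 1.36 kHz, 1.96 kHz, 5.1 kHz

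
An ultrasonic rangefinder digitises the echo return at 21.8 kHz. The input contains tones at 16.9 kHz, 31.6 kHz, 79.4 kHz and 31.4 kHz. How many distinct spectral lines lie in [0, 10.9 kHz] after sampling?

4

fs/2 = 10.9 kHz.
16.9 kHz > fs/2 = 10.9 kHz, folds to fs − 16.9 kHz = 4.9 kHz.
31.6 kHz mod fs = 9.8 kHz.
9.8 kHz ≤ fs/2 = 10.9 kHz, appears at 9.8 kHz.
79.4 kHz mod fs = 14 kHz.
14 kHz > fs/2 = 10.9 kHz, folds to fs − 14 kHz = 7.8 kHz.
31.4 kHz mod fs = 9.6 kHz.
9.6 kHz ≤ fs/2 = 10.9 kHz, appears at 9.6 kHz.
Distinct values: {4.9 kHz, 7.8 kHz, 9.6 kHz, 9.8 kHz} → 4.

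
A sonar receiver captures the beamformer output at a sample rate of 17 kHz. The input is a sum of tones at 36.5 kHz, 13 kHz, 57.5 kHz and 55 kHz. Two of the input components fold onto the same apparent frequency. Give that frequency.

4 kHz

fs/2 = 8.5 kHz.
36.5 kHz mod fs = 2.5 kHz.
2.5 kHz ≤ fs/2 = 8.5 kHz, appears at 2.5 kHz.
13 kHz > fs/2 = 8.5 kHz, folds to fs − 13 kHz = 4 kHz.
57.5 kHz mod fs = 6.5 kHz.
6.5 kHz ≤ fs/2 = 8.5 kHz, appears at 6.5 kHz.
55 kHz mod fs = 4 kHz.
4 kHz ≤ fs/2 = 8.5 kHz, appears at 4 kHz.
13 kHz and 55 kHz both map to 4 kHz.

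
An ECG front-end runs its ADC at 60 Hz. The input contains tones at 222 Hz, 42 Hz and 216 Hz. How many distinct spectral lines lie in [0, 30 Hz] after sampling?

fs/2 = 30 Hz.
222 Hz mod fs = 42 Hz.
42 Hz > fs/2 = 30 Hz, folds to fs − 42 Hz = 18 Hz.
42 Hz > fs/2 = 30 Hz, folds to fs − 42 Hz = 18 Hz.
216 Hz mod fs = 36 Hz.
36 Hz > fs/2 = 30 Hz, folds to fs − 36 Hz = 24 Hz.
Distinct values: {18 Hz, 24 Hz} → 2.

2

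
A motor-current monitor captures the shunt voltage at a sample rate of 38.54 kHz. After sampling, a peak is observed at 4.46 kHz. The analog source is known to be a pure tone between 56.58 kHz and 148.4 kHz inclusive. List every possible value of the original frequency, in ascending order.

72.62 kHz, 81.54 kHz, 111.16 kHz, 120.08 kHz

Frequencies that alias to 4.46 kHz are k·fs ± 4.46 kHz for integer k ≥ 0.
k=0: 4.46 kHz.
k=1: 34.08 kHz, 43 kHz.
k=2: 72.62 kHz, 81.54 kHz.
k=3: 111.16 kHz, 120.08 kHz.
k=4: 149.7 kHz, 158.62 kHz.
Within [56.58 kHz, 148.4 kHz]: 72.62 kHz, 81.54 kHz, 111.16 kHz, 120.08 kHz.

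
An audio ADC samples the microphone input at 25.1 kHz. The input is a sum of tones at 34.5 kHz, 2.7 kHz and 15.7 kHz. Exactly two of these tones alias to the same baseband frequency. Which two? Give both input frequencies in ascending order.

fs/2 = 12.55 kHz.
34.5 kHz mod fs = 9.4 kHz.
9.4 kHz ≤ fs/2 = 12.55 kHz, appears at 9.4 kHz.
2.7 kHz ≤ fs/2 = 12.55 kHz, passes unchanged.
15.7 kHz > fs/2 = 12.55 kHz, folds to fs − 15.7 kHz = 9.4 kHz.
15.7 kHz and 34.5 kHz both map to 9.4 kHz.

15.7 kHz, 34.5 kHz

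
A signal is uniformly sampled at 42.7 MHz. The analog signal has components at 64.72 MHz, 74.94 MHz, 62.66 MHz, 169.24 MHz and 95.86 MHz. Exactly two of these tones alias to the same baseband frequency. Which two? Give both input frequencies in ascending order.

74.94 MHz, 95.86 MHz

fs/2 = 21.35 MHz.
64.72 MHz mod fs = 22.02 MHz.
22.02 MHz > fs/2 = 21.35 MHz, folds to fs − 22.02 MHz = 20.68 MHz.
74.94 MHz mod fs = 32.24 MHz.
32.24 MHz > fs/2 = 21.35 MHz, folds to fs − 32.24 MHz = 10.46 MHz.
62.66 MHz mod fs = 19.96 MHz.
19.96 MHz ≤ fs/2 = 21.35 MHz, appears at 19.96 MHz.
169.24 MHz mod fs = 41.14 MHz.
41.14 MHz > fs/2 = 21.35 MHz, folds to fs − 41.14 MHz = 1.56 MHz.
95.86 MHz mod fs = 10.46 MHz.
10.46 MHz ≤ fs/2 = 21.35 MHz, appears at 10.46 MHz.
74.94 MHz and 95.86 MHz both map to 10.46 MHz.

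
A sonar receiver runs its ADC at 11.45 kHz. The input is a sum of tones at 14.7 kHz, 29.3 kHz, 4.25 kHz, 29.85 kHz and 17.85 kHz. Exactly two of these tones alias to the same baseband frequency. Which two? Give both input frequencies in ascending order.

17.85 kHz, 29.3 kHz

fs/2 = 5.725 kHz.
14.7 kHz mod fs = 3.25 kHz.
3.25 kHz ≤ fs/2 = 5.725 kHz, appears at 3.25 kHz.
29.3 kHz mod fs = 6.4 kHz.
6.4 kHz > fs/2 = 5.725 kHz, folds to fs − 6.4 kHz = 5.05 kHz.
4.25 kHz ≤ fs/2 = 5.725 kHz, passes unchanged.
29.85 kHz mod fs = 6.95 kHz.
6.95 kHz > fs/2 = 5.725 kHz, folds to fs − 6.95 kHz = 4.5 kHz.
17.85 kHz mod fs = 6.4 kHz.
6.4 kHz > fs/2 = 5.725 kHz, folds to fs − 6.4 kHz = 5.05 kHz.
17.85 kHz and 29.3 kHz both map to 5.05 kHz.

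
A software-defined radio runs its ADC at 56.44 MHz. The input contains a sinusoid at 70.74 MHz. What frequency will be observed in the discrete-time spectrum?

70.74 MHz mod fs = 14.3 MHz.
14.3 MHz ≤ fs/2 = 28.22 MHz, appears at 14.3 MHz.

14.3 MHz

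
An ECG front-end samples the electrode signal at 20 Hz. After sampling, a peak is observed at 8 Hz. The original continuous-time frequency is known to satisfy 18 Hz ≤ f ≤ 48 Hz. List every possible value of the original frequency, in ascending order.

Frequencies that alias to 8 Hz are k·fs ± 8 Hz for integer k ≥ 0.
k=0: 8 Hz.
k=1: 12 Hz, 28 Hz.
k=2: 32 Hz, 48 Hz.
k=3: 52 Hz, 68 Hz.
Within [18 Hz, 48 Hz]: 28 Hz, 32 Hz, 48 Hz.

28 Hz, 32 Hz, 48 Hz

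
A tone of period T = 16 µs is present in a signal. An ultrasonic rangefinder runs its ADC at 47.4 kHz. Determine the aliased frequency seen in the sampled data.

15.1 kHz

T = 16 µs → f = 1/T = 62.5 kHz.
62.5 kHz mod fs = 15.1 kHz.
15.1 kHz ≤ fs/2 = 23.7 kHz, appears at 15.1 kHz.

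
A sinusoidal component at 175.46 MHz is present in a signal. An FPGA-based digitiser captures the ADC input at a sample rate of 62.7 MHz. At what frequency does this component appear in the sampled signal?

12.64 MHz

175.46 MHz mod fs = 50.06 MHz.
50.06 MHz > fs/2 = 31.35 MHz, folds to fs − 50.06 MHz = 12.64 MHz.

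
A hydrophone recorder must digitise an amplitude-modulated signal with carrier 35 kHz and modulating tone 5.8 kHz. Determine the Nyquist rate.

81.6 kHz

AM sidebands sit at fc ± fm = 29.2 kHz and 40.8 kHz.
Highest-frequency component: 40.8 kHz.
Nyquist rate = 2 × 40.8 kHz = 81.6 kHz.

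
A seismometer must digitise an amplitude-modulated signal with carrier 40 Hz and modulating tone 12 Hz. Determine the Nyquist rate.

AM sidebands sit at fc ± fm = 28 Hz and 52 Hz.
Highest-frequency component: 52 Hz.
Nyquist rate = 2 × 52 Hz = 104 Hz.

104 Hz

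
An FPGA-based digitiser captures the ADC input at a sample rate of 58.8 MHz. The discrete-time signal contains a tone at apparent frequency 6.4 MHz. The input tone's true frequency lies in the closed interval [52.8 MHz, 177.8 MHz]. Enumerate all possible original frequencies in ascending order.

65.2 MHz, 111.2 MHz, 124 MHz, 170 MHz

Frequencies that alias to 6.4 MHz are k·fs ± 6.4 MHz for integer k ≥ 0.
k=0: 6.4 MHz.
k=1: 52.4 MHz, 65.2 MHz.
k=2: 111.2 MHz, 124 MHz.
k=3: 170 MHz, 182.8 MHz.
k=4: 228.8 MHz, 241.6 MHz.
Within [52.8 MHz, 177.8 MHz]: 65.2 MHz, 111.2 MHz, 124 MHz, 170 MHz.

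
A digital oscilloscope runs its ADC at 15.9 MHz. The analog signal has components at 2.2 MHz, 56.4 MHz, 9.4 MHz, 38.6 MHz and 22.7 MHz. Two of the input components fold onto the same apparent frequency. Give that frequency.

fs/2 = 7.95 MHz.
2.2 MHz ≤ fs/2 = 7.95 MHz, passes unchanged.
56.4 MHz mod fs = 8.7 MHz.
8.7 MHz > fs/2 = 7.95 MHz, folds to fs − 8.7 MHz = 7.2 MHz.
9.4 MHz > fs/2 = 7.95 MHz, folds to fs − 9.4 MHz = 6.5 MHz.
38.6 MHz mod fs = 6.8 MHz.
6.8 MHz ≤ fs/2 = 7.95 MHz, appears at 6.8 MHz.
22.7 MHz mod fs = 6.8 MHz.
6.8 MHz ≤ fs/2 = 7.95 MHz, appears at 6.8 MHz.
22.7 MHz and 38.6 MHz both map to 6.8 MHz.

6.8 MHz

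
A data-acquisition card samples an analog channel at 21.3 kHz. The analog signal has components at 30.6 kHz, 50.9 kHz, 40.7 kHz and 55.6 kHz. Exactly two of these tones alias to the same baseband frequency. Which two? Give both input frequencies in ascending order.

50.9 kHz, 55.6 kHz

fs/2 = 10.65 kHz.
30.6 kHz mod fs = 9.3 kHz.
9.3 kHz ≤ fs/2 = 10.65 kHz, appears at 9.3 kHz.
50.9 kHz mod fs = 8.3 kHz.
8.3 kHz ≤ fs/2 = 10.65 kHz, appears at 8.3 kHz.
40.7 kHz mod fs = 19.4 kHz.
19.4 kHz > fs/2 = 10.65 kHz, folds to fs − 19.4 kHz = 1.9 kHz.
55.6 kHz mod fs = 13 kHz.
13 kHz > fs/2 = 10.65 kHz, folds to fs − 13 kHz = 8.3 kHz.
50.9 kHz and 55.6 kHz both map to 8.3 kHz.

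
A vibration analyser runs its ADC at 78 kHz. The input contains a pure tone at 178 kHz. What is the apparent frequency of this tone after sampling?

178 kHz mod fs = 22 kHz.
22 kHz ≤ fs/2 = 39 kHz, appears at 22 kHz.

22 kHz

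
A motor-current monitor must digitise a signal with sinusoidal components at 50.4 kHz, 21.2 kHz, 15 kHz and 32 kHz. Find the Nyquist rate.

100.8 kHz

Highest-frequency component: 50.4 kHz.
Nyquist rate = 2 × 50.4 kHz = 100.8 kHz.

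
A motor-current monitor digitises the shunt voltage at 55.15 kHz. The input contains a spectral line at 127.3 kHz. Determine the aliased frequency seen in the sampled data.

127.3 kHz mod fs = 17 kHz.
17 kHz ≤ fs/2 = 27.575 kHz, appears at 17 kHz.

17 kHz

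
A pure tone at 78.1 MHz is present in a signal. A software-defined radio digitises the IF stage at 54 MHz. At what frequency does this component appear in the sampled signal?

78.1 MHz mod fs = 24.1 MHz.
24.1 MHz ≤ fs/2 = 27 MHz, appears at 24.1 MHz.

24.1 MHz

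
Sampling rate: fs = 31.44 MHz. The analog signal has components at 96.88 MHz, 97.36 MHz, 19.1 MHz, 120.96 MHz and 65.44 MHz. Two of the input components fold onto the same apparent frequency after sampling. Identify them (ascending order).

fs/2 = 15.72 MHz.
96.88 MHz mod fs = 2.56 MHz.
2.56 MHz ≤ fs/2 = 15.72 MHz, appears at 2.56 MHz.
97.36 MHz mod fs = 3.04 MHz.
3.04 MHz ≤ fs/2 = 15.72 MHz, appears at 3.04 MHz.
19.1 MHz > fs/2 = 15.72 MHz, folds to fs − 19.1 MHz = 12.34 MHz.
120.96 MHz mod fs = 26.64 MHz.
26.64 MHz > fs/2 = 15.72 MHz, folds to fs − 26.64 MHz = 4.8 MHz.
65.44 MHz mod fs = 2.56 MHz.
2.56 MHz ≤ fs/2 = 15.72 MHz, appears at 2.56 MHz.
65.44 MHz and 96.88 MHz both map to 2.56 MHz.

65.44 MHz, 96.88 MHz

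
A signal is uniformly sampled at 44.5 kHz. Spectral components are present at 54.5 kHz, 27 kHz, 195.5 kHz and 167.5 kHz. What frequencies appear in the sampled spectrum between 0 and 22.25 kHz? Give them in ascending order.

10 kHz, 10.5 kHz, 17.5 kHz

fs/2 = 22.25 kHz.
54.5 kHz mod fs = 10 kHz.
10 kHz ≤ fs/2 = 22.25 kHz, appears at 10 kHz.
27 kHz > fs/2 = 22.25 kHz, folds to fs − 27 kHz = 17.5 kHz.
195.5 kHz mod fs = 17.5 kHz.
17.5 kHz ≤ fs/2 = 22.25 kHz, appears at 17.5 kHz.
167.5 kHz mod fs = 34 kHz.
34 kHz > fs/2 = 22.25 kHz, folds to fs − 34 kHz = 10.5 kHz.
Distinct values: {10 kHz, 10.5 kHz, 17.5 kHz}.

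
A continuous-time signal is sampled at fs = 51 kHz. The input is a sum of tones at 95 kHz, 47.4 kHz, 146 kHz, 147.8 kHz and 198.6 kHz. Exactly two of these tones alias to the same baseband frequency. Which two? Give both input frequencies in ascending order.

95 kHz, 146 kHz

fs/2 = 25.5 kHz.
95 kHz mod fs = 44 kHz.
44 kHz > fs/2 = 25.5 kHz, folds to fs − 44 kHz = 7 kHz.
47.4 kHz > fs/2 = 25.5 kHz, folds to fs − 47.4 kHz = 3.6 kHz.
146 kHz mod fs = 44 kHz.
44 kHz > fs/2 = 25.5 kHz, folds to fs − 44 kHz = 7 kHz.
147.8 kHz mod fs = 45.8 kHz.
45.8 kHz > fs/2 = 25.5 kHz, folds to fs − 45.8 kHz = 5.2 kHz.
198.6 kHz mod fs = 45.6 kHz.
45.6 kHz > fs/2 = 25.5 kHz, folds to fs − 45.6 kHz = 5.4 kHz.
95 kHz and 146 kHz both map to 7 kHz.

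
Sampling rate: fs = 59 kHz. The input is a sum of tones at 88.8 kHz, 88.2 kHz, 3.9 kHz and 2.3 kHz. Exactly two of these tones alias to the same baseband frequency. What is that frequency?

fs/2 = 29.5 kHz.
88.8 kHz mod fs = 29.8 kHz.
29.8 kHz > fs/2 = 29.5 kHz, folds to fs − 29.8 kHz = 29.2 kHz.
88.2 kHz mod fs = 29.2 kHz.
29.2 kHz ≤ fs/2 = 29.5 kHz, appears at 29.2 kHz.
3.9 kHz ≤ fs/2 = 29.5 kHz, passes unchanged.
2.3 kHz ≤ fs/2 = 29.5 kHz, passes unchanged.
88.2 kHz and 88.8 kHz both map to 29.2 kHz.

29.2 kHz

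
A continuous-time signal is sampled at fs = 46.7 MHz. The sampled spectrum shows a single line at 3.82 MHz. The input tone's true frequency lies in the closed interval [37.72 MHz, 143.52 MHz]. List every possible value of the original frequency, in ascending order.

Frequencies that alias to 3.82 MHz are k·fs ± 3.82 MHz for integer k ≥ 0.
k=0: 3.82 MHz.
k=1: 42.88 MHz, 50.52 MHz.
k=2: 89.58 MHz, 97.22 MHz.
k=3: 136.28 MHz, 143.92 MHz.
k=4: 182.98 MHz, 190.62 MHz.
Within [37.72 MHz, 143.52 MHz]: 42.88 MHz, 50.52 MHz, 89.58 MHz, 97.22 MHz, 136.28 MHz.

42.88 MHz, 50.52 MHz, 89.58 MHz, 97.22 MHz, 136.28 MHz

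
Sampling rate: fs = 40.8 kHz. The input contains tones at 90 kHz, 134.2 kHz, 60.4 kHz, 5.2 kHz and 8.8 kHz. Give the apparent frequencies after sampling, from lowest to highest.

fs/2 = 20.4 kHz.
90 kHz mod fs = 8.4 kHz.
8.4 kHz ≤ fs/2 = 20.4 kHz, appears at 8.4 kHz.
134.2 kHz mod fs = 11.8 kHz.
11.8 kHz ≤ fs/2 = 20.4 kHz, appears at 11.8 kHz.
60.4 kHz mod fs = 19.6 kHz.
19.6 kHz ≤ fs/2 = 20.4 kHz, appears at 19.6 kHz.
5.2 kHz ≤ fs/2 = 20.4 kHz, passes unchanged.
8.8 kHz ≤ fs/2 = 20.4 kHz, passes unchanged.
Distinct values: {5.2 kHz, 8.4 kHz, 8.8 kHz, 11.8 kHz, 19.6 kHz}.

5.2 kHz, 8.4 kHz, 8.8 kHz, 11.8 kHz, 19.6 kHz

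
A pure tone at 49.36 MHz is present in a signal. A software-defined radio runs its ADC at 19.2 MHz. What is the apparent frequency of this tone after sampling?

8.24 MHz

49.36 MHz mod fs = 10.96 MHz.
10.96 MHz > fs/2 = 9.6 MHz, folds to fs − 10.96 MHz = 8.24 MHz.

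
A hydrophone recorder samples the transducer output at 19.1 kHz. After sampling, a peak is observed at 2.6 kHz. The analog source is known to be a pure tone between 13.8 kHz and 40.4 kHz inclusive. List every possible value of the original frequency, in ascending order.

16.5 kHz, 21.7 kHz, 35.6 kHz

Frequencies that alias to 2.6 kHz are k·fs ± 2.6 kHz for integer k ≥ 0.
k=0: 2.6 kHz.
k=1: 16.5 kHz, 21.7 kHz.
k=2: 35.6 kHz, 40.8 kHz.
k=3: 54.7 kHz, 59.9 kHz.
Within [13.8 kHz, 40.4 kHz]: 16.5 kHz, 21.7 kHz, 35.6 kHz.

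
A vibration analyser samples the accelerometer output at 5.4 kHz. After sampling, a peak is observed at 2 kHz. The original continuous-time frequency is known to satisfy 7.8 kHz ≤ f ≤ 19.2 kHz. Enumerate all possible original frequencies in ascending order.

Frequencies that alias to 2 kHz are k·fs ± 2 kHz for integer k ≥ 0.
k=0: 2 kHz.
k=1: 3.4 kHz, 7.4 kHz.
k=2: 8.8 kHz, 12.8 kHz.
k=3: 14.2 kHz, 18.2 kHz.
k=4: 19.6 kHz, 23.6 kHz.
Within [7.8 kHz, 19.2 kHz]: 8.8 kHz, 12.8 kHz, 14.2 kHz, 18.2 kHz.

8.8 kHz, 12.8 kHz, 14.2 kHz, 18.2 kHz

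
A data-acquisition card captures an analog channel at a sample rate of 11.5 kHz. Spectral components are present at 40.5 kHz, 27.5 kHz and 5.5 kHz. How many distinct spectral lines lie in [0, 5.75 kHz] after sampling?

2

fs/2 = 5.75 kHz.
40.5 kHz mod fs = 6 kHz.
6 kHz > fs/2 = 5.75 kHz, folds to fs − 6 kHz = 5.5 kHz.
27.5 kHz mod fs = 4.5 kHz.
4.5 kHz ≤ fs/2 = 5.75 kHz, appears at 4.5 kHz.
5.5 kHz ≤ fs/2 = 5.75 kHz, passes unchanged.
Distinct values: {4.5 kHz, 5.5 kHz} → 2.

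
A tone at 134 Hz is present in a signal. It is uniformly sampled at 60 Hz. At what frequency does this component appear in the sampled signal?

14 Hz

134 Hz mod fs = 14 Hz.
14 Hz ≤ fs/2 = 30 Hz, appears at 14 Hz.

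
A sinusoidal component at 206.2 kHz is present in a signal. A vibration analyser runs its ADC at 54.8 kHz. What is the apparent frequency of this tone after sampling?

206.2 kHz mod fs = 41.8 kHz.
41.8 kHz > fs/2 = 27.4 kHz, folds to fs − 41.8 kHz = 13 kHz.

13 kHz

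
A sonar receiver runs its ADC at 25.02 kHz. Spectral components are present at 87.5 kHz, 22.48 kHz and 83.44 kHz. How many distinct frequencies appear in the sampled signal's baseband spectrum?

fs/2 = 12.51 kHz.
87.5 kHz mod fs = 12.44 kHz.
12.44 kHz ≤ fs/2 = 12.51 kHz, appears at 12.44 kHz.
22.48 kHz > fs/2 = 12.51 kHz, folds to fs − 22.48 kHz = 2.54 kHz.
83.44 kHz mod fs = 8.38 kHz.
8.38 kHz ≤ fs/2 = 12.51 kHz, appears at 8.38 kHz.
Distinct values: {2.54 kHz, 8.38 kHz, 12.44 kHz} → 3.

3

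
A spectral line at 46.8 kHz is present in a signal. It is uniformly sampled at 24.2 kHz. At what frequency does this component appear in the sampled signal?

1.6 kHz

46.8 kHz mod fs = 22.6 kHz.
22.6 kHz > fs/2 = 12.1 kHz, folds to fs − 22.6 kHz = 1.6 kHz.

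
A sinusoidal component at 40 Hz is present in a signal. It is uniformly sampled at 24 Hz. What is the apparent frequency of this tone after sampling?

8 Hz

40 Hz mod fs = 16 Hz.
16 Hz > fs/2 = 12 Hz, folds to fs − 16 Hz = 8 Hz.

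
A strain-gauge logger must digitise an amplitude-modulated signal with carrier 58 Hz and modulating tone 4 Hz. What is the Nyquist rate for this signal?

124 Hz

AM sidebands sit at fc ± fm = 54 Hz and 62 Hz.
Highest-frequency component: 62 Hz.
Nyquist rate = 2 × 62 Hz = 124 Hz.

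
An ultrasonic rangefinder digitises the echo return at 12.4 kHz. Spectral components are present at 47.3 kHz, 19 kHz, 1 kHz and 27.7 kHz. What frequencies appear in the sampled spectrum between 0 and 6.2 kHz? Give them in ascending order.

1 kHz, 2.3 kHz, 2.9 kHz, 5.8 kHz

fs/2 = 6.2 kHz.
47.3 kHz mod fs = 10.1 kHz.
10.1 kHz > fs/2 = 6.2 kHz, folds to fs − 10.1 kHz = 2.3 kHz.
19 kHz mod fs = 6.6 kHz.
6.6 kHz > fs/2 = 6.2 kHz, folds to fs − 6.6 kHz = 5.8 kHz.
1 kHz ≤ fs/2 = 6.2 kHz, passes unchanged.
27.7 kHz mod fs = 2.9 kHz.
2.9 kHz ≤ fs/2 = 6.2 kHz, appears at 2.9 kHz.
Distinct values: {1 kHz, 2.3 kHz, 2.9 kHz, 5.8 kHz}.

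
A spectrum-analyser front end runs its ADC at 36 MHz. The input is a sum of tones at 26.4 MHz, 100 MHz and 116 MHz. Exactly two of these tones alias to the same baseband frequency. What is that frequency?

8 MHz

fs/2 = 18 MHz.
26.4 MHz > fs/2 = 18 MHz, folds to fs − 26.4 MHz = 9.6 MHz.
100 MHz mod fs = 28 MHz.
28 MHz > fs/2 = 18 MHz, folds to fs − 28 MHz = 8 MHz.
116 MHz mod fs = 8 MHz.
8 MHz ≤ fs/2 = 18 MHz, appears at 8 MHz.
100 MHz and 116 MHz both map to 8 MHz.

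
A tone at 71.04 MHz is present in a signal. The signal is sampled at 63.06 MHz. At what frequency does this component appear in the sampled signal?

71.04 MHz mod fs = 7.98 MHz.
7.98 MHz ≤ fs/2 = 31.53 MHz, appears at 7.98 MHz.

7.98 MHz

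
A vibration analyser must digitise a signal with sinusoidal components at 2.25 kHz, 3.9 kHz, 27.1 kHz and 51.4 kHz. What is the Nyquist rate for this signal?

102.8 kHz

Highest-frequency component: 51.4 kHz.
Nyquist rate = 2 × 51.4 kHz = 102.8 kHz.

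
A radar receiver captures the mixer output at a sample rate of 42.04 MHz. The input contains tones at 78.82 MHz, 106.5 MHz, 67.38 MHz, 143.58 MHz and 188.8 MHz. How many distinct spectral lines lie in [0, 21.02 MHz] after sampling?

fs/2 = 21.02 MHz.
78.82 MHz mod fs = 36.78 MHz.
36.78 MHz > fs/2 = 21.02 MHz, folds to fs − 36.78 MHz = 5.26 MHz.
106.5 MHz mod fs = 22.42 MHz.
22.42 MHz > fs/2 = 21.02 MHz, folds to fs − 22.42 MHz = 19.62 MHz.
67.38 MHz mod fs = 25.34 MHz.
25.34 MHz > fs/2 = 21.02 MHz, folds to fs − 25.34 MHz = 16.7 MHz.
143.58 MHz mod fs = 17.46 MHz.
17.46 MHz ≤ fs/2 = 21.02 MHz, appears at 17.46 MHz.
188.8 MHz mod fs = 20.64 MHz.
20.64 MHz ≤ fs/2 = 21.02 MHz, appears at 20.64 MHz.
Distinct values: {5.26 MHz, 16.7 MHz, 17.46 MHz, 19.62 MHz, 20.64 MHz} → 5.

5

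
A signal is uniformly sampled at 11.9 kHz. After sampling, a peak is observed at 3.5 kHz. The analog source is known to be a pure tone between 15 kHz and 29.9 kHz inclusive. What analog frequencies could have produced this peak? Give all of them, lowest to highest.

Frequencies that alias to 3.5 kHz are k·fs ± 3.5 kHz for integer k ≥ 0.
k=0: 3.5 kHz.
k=1: 8.4 kHz, 15.4 kHz.
k=2: 20.3 kHz, 27.3 kHz.
k=3: 32.2 kHz, 39.2 kHz.
Within [15 kHz, 29.9 kHz]: 15.4 kHz, 20.3 kHz, 27.3 kHz.

15.4 kHz, 20.3 kHz, 27.3 kHz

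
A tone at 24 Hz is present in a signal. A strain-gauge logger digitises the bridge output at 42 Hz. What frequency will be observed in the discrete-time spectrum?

18 Hz

24 Hz > fs/2 = 21 Hz, folds to fs − 24 Hz = 18 Hz.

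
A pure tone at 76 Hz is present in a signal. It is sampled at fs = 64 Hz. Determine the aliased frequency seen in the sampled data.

76 Hz mod fs = 12 Hz.
12 Hz ≤ fs/2 = 32 Hz, appears at 12 Hz.

12 Hz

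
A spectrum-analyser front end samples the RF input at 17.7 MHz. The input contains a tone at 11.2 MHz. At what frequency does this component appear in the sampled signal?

6.5 MHz

11.2 MHz > fs/2 = 8.85 MHz, folds to fs − 11.2 MHz = 6.5 MHz.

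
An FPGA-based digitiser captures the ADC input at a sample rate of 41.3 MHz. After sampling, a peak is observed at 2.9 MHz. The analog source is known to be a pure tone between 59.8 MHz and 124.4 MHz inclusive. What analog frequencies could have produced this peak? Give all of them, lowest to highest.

Frequencies that alias to 2.9 MHz are k·fs ± 2.9 MHz for integer k ≥ 0.
k=0: 2.9 MHz.
k=1: 38.4 MHz, 44.2 MHz.
k=2: 79.7 MHz, 85.5 MHz.
k=3: 121 MHz, 126.8 MHz.
k=4: 162.3 MHz, 168.1 MHz.
Within [59.8 MHz, 124.4 MHz]: 79.7 MHz, 85.5 MHz, 121 MHz.

79.7 MHz, 85.5 MHz, 121 MHz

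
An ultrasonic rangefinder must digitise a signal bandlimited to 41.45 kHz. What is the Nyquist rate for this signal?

82.9 kHz

Nyquist rate = 2 × 41.45 kHz = 82.9 kHz.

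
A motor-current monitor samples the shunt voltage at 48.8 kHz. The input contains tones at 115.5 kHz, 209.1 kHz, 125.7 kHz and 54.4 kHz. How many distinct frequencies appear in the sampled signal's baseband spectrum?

fs/2 = 24.4 kHz.
115.5 kHz mod fs = 17.9 kHz.
17.9 kHz ≤ fs/2 = 24.4 kHz, appears at 17.9 kHz.
209.1 kHz mod fs = 13.9 kHz.
13.9 kHz ≤ fs/2 = 24.4 kHz, appears at 13.9 kHz.
125.7 kHz mod fs = 28.1 kHz.
28.1 kHz > fs/2 = 24.4 kHz, folds to fs − 28.1 kHz = 20.7 kHz.
54.4 kHz mod fs = 5.6 kHz.
5.6 kHz ≤ fs/2 = 24.4 kHz, appears at 5.6 kHz.
Distinct values: {5.6 kHz, 13.9 kHz, 17.9 kHz, 20.7 kHz} → 4.

4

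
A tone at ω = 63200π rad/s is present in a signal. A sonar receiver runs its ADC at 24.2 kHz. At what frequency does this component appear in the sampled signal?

ω = 63200π rad/s → f = ω/(2π) = 31600 Hz = 31.6 kHz.
31.6 kHz mod fs = 7.4 kHz.
7.4 kHz ≤ fs/2 = 12.1 kHz, appears at 7.4 kHz.

7.4 kHz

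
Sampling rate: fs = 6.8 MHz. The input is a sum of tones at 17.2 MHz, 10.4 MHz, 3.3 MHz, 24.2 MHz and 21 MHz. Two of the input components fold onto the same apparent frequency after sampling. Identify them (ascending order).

10.4 MHz, 17.2 MHz

fs/2 = 3.4 MHz.
17.2 MHz mod fs = 3.6 MHz.
3.6 MHz > fs/2 = 3.4 MHz, folds to fs − 3.6 MHz = 3.2 MHz.
10.4 MHz mod fs = 3.6 MHz.
3.6 MHz > fs/2 = 3.4 MHz, folds to fs − 3.6 MHz = 3.2 MHz.
3.3 MHz ≤ fs/2 = 3.4 MHz, passes unchanged.
24.2 MHz mod fs = 3.8 MHz.
3.8 MHz > fs/2 = 3.4 MHz, folds to fs − 3.8 MHz = 3 MHz.
21 MHz mod fs = 0.6 MHz.
0.6 MHz ≤ fs/2 = 3.4 MHz, appears at 0.6 MHz.
10.4 MHz and 17.2 MHz both map to 3.2 MHz.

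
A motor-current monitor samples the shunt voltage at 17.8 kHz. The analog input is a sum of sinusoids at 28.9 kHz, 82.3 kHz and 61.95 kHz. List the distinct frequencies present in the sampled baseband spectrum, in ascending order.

fs/2 = 8.9 kHz.
28.9 kHz mod fs = 11.1 kHz.
11.1 kHz > fs/2 = 8.9 kHz, folds to fs − 11.1 kHz = 6.7 kHz.
82.3 kHz mod fs = 11.1 kHz.
11.1 kHz > fs/2 = 8.9 kHz, folds to fs − 11.1 kHz = 6.7 kHz.
61.95 kHz mod fs = 8.55 kHz.
8.55 kHz ≤ fs/2 = 8.9 kHz, appears at 8.55 kHz.
Distinct values: {6.7 kHz, 8.55 kHz}.

6.7 kHz, 8.55 kHz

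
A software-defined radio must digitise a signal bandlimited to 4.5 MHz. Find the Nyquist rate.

9 MHz

Nyquist rate = 2 × 4.5 MHz = 9 MHz.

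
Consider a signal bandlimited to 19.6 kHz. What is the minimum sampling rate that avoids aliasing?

39.2 kHz

Nyquist rate = 2 × 19.6 kHz = 39.2 kHz.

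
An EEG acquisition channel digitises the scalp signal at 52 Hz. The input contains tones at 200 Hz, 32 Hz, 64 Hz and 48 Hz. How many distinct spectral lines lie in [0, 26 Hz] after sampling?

fs/2 = 26 Hz.
200 Hz mod fs = 44 Hz.
44 Hz > fs/2 = 26 Hz, folds to fs − 44 Hz = 8 Hz.
32 Hz > fs/2 = 26 Hz, folds to fs − 32 Hz = 20 Hz.
64 Hz mod fs = 12 Hz.
12 Hz ≤ fs/2 = 26 Hz, appears at 12 Hz.
48 Hz > fs/2 = 26 Hz, folds to fs − 48 Hz = 4 Hz.
Distinct values: {4 Hz, 8 Hz, 12 Hz, 20 Hz} → 4.

4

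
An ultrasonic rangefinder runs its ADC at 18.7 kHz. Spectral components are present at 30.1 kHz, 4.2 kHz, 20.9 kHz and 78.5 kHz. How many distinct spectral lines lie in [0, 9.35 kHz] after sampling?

4

fs/2 = 9.35 kHz.
30.1 kHz mod fs = 11.4 kHz.
11.4 kHz > fs/2 = 9.35 kHz, folds to fs − 11.4 kHz = 7.3 kHz.
4.2 kHz ≤ fs/2 = 9.35 kHz, passes unchanged.
20.9 kHz mod fs = 2.2 kHz.
2.2 kHz ≤ fs/2 = 9.35 kHz, appears at 2.2 kHz.
78.5 kHz mod fs = 3.7 kHz.
3.7 kHz ≤ fs/2 = 9.35 kHz, appears at 3.7 kHz.
Distinct values: {2.2 kHz, 3.7 kHz, 4.2 kHz, 7.3 kHz} → 4.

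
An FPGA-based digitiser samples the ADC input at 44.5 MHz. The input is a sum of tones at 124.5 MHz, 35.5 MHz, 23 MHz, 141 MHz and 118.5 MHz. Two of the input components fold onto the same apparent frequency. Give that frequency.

fs/2 = 22.25 MHz.
124.5 MHz mod fs = 35.5 MHz.
35.5 MHz > fs/2 = 22.25 MHz, folds to fs − 35.5 MHz = 9 MHz.
35.5 MHz > fs/2 = 22.25 MHz, folds to fs − 35.5 MHz = 9 MHz.
23 MHz > fs/2 = 22.25 MHz, folds to fs − 23 MHz = 21.5 MHz.
141 MHz mod fs = 7.5 MHz.
7.5 MHz ≤ fs/2 = 22.25 MHz, appears at 7.5 MHz.
118.5 MHz mod fs = 29.5 MHz.
29.5 MHz > fs/2 = 22.25 MHz, folds to fs − 29.5 MHz = 15 MHz.
35.5 MHz and 124.5 MHz both map to 9 MHz.

9 MHz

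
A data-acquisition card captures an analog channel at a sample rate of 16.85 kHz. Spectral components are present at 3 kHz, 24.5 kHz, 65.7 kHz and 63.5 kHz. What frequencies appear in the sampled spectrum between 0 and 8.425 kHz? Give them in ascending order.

fs/2 = 8.425 kHz.
3 kHz ≤ fs/2 = 8.425 kHz, passes unchanged.
24.5 kHz mod fs = 7.65 kHz.
7.65 kHz ≤ fs/2 = 8.425 kHz, appears at 7.65 kHz.
65.7 kHz mod fs = 15.15 kHz.
15.15 kHz > fs/2 = 8.425 kHz, folds to fs − 15.15 kHz = 1.7 kHz.
63.5 kHz mod fs = 12.95 kHz.
12.95 kHz > fs/2 = 8.425 kHz, folds to fs − 12.95 kHz = 3.9 kHz.
Distinct values: {1.7 kHz, 3 kHz, 3.9 kHz, 7.65 kHz}.

1.7 kHz, 3 kHz, 3.9 kHz, 7.65 kHz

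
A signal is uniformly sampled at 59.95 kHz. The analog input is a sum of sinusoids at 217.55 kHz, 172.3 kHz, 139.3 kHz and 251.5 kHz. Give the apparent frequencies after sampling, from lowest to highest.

fs/2 = 29.975 kHz.
217.55 kHz mod fs = 37.7 kHz.
37.7 kHz > fs/2 = 29.975 kHz, folds to fs − 37.7 kHz = 22.25 kHz.
172.3 kHz mod fs = 52.4 kHz.
52.4 kHz > fs/2 = 29.975 kHz, folds to fs − 52.4 kHz = 7.55 kHz.
139.3 kHz mod fs = 19.4 kHz.
19.4 kHz ≤ fs/2 = 29.975 kHz, appears at 19.4 kHz.
251.5 kHz mod fs = 11.7 kHz.
11.7 kHz ≤ fs/2 = 29.975 kHz, appears at 11.7 kHz.
Distinct values: {7.55 kHz, 11.7 kHz, 19.4 kHz, 22.25 kHz}.

7.55 kHz, 11.7 kHz, 19.4 kHz, 22.25 kHz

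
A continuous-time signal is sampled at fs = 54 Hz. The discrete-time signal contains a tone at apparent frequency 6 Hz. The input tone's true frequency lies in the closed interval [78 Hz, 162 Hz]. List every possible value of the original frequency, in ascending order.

Frequencies that alias to 6 Hz are k·fs ± 6 Hz for integer k ≥ 0.
k=0: 6 Hz.
k=1: 48 Hz, 60 Hz.
k=2: 102 Hz, 114 Hz.
k=3: 156 Hz, 168 Hz.
k=4: 210 Hz, 222 Hz.
Within [78 Hz, 162 Hz]: 102 Hz, 114 Hz, 156 Hz.

102 Hz, 114 Hz, 156 Hz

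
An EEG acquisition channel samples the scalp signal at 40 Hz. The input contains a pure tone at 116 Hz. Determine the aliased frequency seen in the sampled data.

4 Hz

116 Hz mod fs = 36 Hz.
36 Hz > fs/2 = 20 Hz, folds to fs − 36 Hz = 4 Hz.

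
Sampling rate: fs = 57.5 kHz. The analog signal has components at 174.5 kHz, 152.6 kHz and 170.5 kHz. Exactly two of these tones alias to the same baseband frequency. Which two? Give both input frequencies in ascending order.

170.5 kHz, 174.5 kHz

fs/2 = 28.75 kHz.
174.5 kHz mod fs = 2 kHz.
2 kHz ≤ fs/2 = 28.75 kHz, appears at 2 kHz.
152.6 kHz mod fs = 37.6 kHz.
37.6 kHz > fs/2 = 28.75 kHz, folds to fs − 37.6 kHz = 19.9 kHz.
170.5 kHz mod fs = 55.5 kHz.
55.5 kHz > fs/2 = 28.75 kHz, folds to fs − 55.5 kHz = 2 kHz.
170.5 kHz and 174.5 kHz both map to 2 kHz.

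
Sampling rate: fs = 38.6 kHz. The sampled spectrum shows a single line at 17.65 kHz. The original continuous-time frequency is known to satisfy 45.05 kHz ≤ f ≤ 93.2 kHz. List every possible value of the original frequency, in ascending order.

Frequencies that alias to 17.65 kHz are k·fs ± 17.65 kHz for integer k ≥ 0.
k=0: 17.65 kHz.
k=1: 20.95 kHz, 56.25 kHz.
k=2: 59.55 kHz, 94.85 kHz.
k=3: 98.15 kHz, 133.45 kHz.
Within [45.05 kHz, 93.2 kHz]: 56.25 kHz, 59.55 kHz.

56.25 kHz, 59.55 kHz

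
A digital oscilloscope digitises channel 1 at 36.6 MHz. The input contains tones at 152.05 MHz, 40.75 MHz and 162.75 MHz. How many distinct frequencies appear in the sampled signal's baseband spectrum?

3

fs/2 = 18.3 MHz.
152.05 MHz mod fs = 5.65 MHz.
5.65 MHz ≤ fs/2 = 18.3 MHz, appears at 5.65 MHz.
40.75 MHz mod fs = 4.15 MHz.
4.15 MHz ≤ fs/2 = 18.3 MHz, appears at 4.15 MHz.
162.75 MHz mod fs = 16.35 MHz.
16.35 MHz ≤ fs/2 = 18.3 MHz, appears at 16.35 MHz.
Distinct values: {4.15 MHz, 5.65 MHz, 16.35 MHz} → 3.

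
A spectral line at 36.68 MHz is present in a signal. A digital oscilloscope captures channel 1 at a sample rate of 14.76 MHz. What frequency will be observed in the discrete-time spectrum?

7.16 MHz

36.68 MHz mod fs = 7.16 MHz.
7.16 MHz ≤ fs/2 = 7.38 MHz, appears at 7.16 MHz.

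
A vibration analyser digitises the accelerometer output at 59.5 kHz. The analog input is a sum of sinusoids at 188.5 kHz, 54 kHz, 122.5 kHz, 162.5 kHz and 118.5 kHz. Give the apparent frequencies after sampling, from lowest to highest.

0.5 kHz, 3.5 kHz, 5.5 kHz, 10 kHz, 16 kHz

fs/2 = 29.75 kHz.
188.5 kHz mod fs = 10 kHz.
10 kHz ≤ fs/2 = 29.75 kHz, appears at 10 kHz.
54 kHz > fs/2 = 29.75 kHz, folds to fs − 54 kHz = 5.5 kHz.
122.5 kHz mod fs = 3.5 kHz.
3.5 kHz ≤ fs/2 = 29.75 kHz, appears at 3.5 kHz.
162.5 kHz mod fs = 43.5 kHz.
43.5 kHz > fs/2 = 29.75 kHz, folds to fs − 43.5 kHz = 16 kHz.
118.5 kHz mod fs = 59 kHz.
59 kHz > fs/2 = 29.75 kHz, folds to fs − 59 kHz = 0.5 kHz.
Distinct values: {0.5 kHz, 3.5 kHz, 5.5 kHz, 10 kHz, 16 kHz}.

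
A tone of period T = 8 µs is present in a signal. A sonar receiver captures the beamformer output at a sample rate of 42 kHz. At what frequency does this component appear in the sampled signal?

T = 8 µs → f = 1/T = 125 kHz.
125 kHz mod fs = 41 kHz.
41 kHz > fs/2 = 21 kHz, folds to fs − 41 kHz = 1 kHz.

1 kHz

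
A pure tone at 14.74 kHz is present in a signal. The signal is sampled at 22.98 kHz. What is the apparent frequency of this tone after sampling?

8.24 kHz

14.74 kHz > fs/2 = 11.49 kHz, folds to fs − 14.74 kHz = 8.24 kHz.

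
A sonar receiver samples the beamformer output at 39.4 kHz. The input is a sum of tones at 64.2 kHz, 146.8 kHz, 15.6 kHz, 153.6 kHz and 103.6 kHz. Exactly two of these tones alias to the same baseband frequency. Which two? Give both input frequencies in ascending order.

fs/2 = 19.7 kHz.
64.2 kHz mod fs = 24.8 kHz.
24.8 kHz > fs/2 = 19.7 kHz, folds to fs − 24.8 kHz = 14.6 kHz.
146.8 kHz mod fs = 28.6 kHz.
28.6 kHz > fs/2 = 19.7 kHz, folds to fs − 28.6 kHz = 10.8 kHz.
15.6 kHz ≤ fs/2 = 19.7 kHz, passes unchanged.
153.6 kHz mod fs = 35.4 kHz.
35.4 kHz > fs/2 = 19.7 kHz, folds to fs − 35.4 kHz = 4 kHz.
103.6 kHz mod fs = 24.8 kHz.
24.8 kHz > fs/2 = 19.7 kHz, folds to fs − 24.8 kHz = 14.6 kHz.
64.2 kHz and 103.6 kHz both map to 14.6 kHz.

64.2 kHz, 103.6 kHz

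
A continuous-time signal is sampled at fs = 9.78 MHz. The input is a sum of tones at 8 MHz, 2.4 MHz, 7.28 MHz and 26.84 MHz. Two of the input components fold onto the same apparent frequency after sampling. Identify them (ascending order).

7.28 MHz, 26.84 MHz

fs/2 = 4.89 MHz.
8 MHz > fs/2 = 4.89 MHz, folds to fs − 8 MHz = 1.78 MHz.
2.4 MHz ≤ fs/2 = 4.89 MHz, passes unchanged.
7.28 MHz > fs/2 = 4.89 MHz, folds to fs − 7.28 MHz = 2.5 MHz.
26.84 MHz mod fs = 7.28 MHz.
7.28 MHz > fs/2 = 4.89 MHz, folds to fs − 7.28 MHz = 2.5 MHz.
7.28 MHz and 26.84 MHz both map to 2.5 MHz.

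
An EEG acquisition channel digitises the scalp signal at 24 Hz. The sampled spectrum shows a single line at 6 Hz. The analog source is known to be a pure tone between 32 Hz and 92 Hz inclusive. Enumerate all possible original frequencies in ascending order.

42 Hz, 54 Hz, 66 Hz, 78 Hz, 90 Hz

Frequencies that alias to 6 Hz are k·fs ± 6 Hz for integer k ≥ 0.
k=0: 6 Hz.
k=1: 18 Hz, 30 Hz.
k=2: 42 Hz, 54 Hz.
k=3: 66 Hz, 78 Hz.
k=4: 90 Hz, 102 Hz.
k=5: 114 Hz, 126 Hz.
Within [32 Hz, 92 Hz]: 42 Hz, 54 Hz, 66 Hz, 78 Hz, 90 Hz.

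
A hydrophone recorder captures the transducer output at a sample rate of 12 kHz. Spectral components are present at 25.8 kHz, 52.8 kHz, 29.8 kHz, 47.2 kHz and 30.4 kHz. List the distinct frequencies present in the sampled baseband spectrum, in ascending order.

fs/2 = 6 kHz.
25.8 kHz mod fs = 1.8 kHz.
1.8 kHz ≤ fs/2 = 6 kHz, appears at 1.8 kHz.
52.8 kHz mod fs = 4.8 kHz.
4.8 kHz ≤ fs/2 = 6 kHz, appears at 4.8 kHz.
29.8 kHz mod fs = 5.8 kHz.
5.8 kHz ≤ fs/2 = 6 kHz, appears at 5.8 kHz.
47.2 kHz mod fs = 11.2 kHz.
11.2 kHz > fs/2 = 6 kHz, folds to fs − 11.2 kHz = 0.8 kHz.
30.4 kHz mod fs = 6.4 kHz.
6.4 kHz > fs/2 = 6 kHz, folds to fs − 6.4 kHz = 5.6 kHz.
Distinct values: {0.8 kHz, 1.8 kHz, 4.8 kHz, 5.6 kHz, 5.8 kHz}.

0.8 kHz, 1.8 kHz, 4.8 kHz, 5.6 kHz, 5.8 kHz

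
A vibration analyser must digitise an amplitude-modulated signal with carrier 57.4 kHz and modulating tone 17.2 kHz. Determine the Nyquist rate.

149.2 kHz

AM sidebands sit at fc ± fm = 40.2 kHz and 74.6 kHz.
Highest-frequency component: 74.6 kHz.
Nyquist rate = 2 × 74.6 kHz = 149.2 kHz.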